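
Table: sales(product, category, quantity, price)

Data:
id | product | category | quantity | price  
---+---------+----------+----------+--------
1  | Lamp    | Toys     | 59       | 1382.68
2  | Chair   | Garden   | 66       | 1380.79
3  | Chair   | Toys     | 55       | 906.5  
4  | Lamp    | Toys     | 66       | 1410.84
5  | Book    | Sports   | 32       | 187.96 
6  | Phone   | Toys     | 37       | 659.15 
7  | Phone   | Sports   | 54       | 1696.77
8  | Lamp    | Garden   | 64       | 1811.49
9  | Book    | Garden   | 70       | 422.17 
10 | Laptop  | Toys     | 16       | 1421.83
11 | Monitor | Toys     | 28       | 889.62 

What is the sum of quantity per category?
SELECT category, SUM(quantity) as result
FROM sales
GROUP BY category

Result:
  Garden: 200
  Sports: 86
  Toys: 261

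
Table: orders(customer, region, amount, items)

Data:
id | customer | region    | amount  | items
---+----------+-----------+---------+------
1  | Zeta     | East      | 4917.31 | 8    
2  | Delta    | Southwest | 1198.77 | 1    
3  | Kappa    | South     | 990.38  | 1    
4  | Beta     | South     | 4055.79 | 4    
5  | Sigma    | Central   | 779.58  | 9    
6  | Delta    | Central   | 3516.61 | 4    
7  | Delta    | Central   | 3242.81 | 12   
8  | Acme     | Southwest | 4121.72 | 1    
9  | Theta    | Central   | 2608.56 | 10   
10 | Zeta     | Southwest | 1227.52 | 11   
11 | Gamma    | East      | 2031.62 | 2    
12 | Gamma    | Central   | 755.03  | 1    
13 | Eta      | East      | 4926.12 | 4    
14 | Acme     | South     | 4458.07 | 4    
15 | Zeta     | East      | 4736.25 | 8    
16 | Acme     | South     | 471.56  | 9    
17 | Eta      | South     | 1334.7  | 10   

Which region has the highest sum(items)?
SELECT region, SUM(items) as val
FROM orders
GROUP BY region
ORDER BY val DESC
LIMIT 1

Result: Central with sum(items) = 36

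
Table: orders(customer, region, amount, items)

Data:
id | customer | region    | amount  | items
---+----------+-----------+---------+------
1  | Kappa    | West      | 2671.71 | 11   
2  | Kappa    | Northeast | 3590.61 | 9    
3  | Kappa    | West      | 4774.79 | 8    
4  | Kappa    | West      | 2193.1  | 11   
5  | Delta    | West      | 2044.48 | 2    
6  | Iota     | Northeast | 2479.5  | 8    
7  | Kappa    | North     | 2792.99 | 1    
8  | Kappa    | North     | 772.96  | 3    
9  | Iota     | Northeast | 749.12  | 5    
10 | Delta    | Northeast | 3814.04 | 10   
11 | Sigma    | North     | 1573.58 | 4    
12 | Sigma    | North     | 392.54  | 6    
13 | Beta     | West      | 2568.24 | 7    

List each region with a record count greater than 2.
SELECT region, COUNT(*) as cnt
FROM orders
GROUP BY region
HAVING COUNT(*) > 2

Result:
  North: 4
  Northeast: 4
  West: 5

Note: HAVING filters groups after aggregation, WHERE filters rows before.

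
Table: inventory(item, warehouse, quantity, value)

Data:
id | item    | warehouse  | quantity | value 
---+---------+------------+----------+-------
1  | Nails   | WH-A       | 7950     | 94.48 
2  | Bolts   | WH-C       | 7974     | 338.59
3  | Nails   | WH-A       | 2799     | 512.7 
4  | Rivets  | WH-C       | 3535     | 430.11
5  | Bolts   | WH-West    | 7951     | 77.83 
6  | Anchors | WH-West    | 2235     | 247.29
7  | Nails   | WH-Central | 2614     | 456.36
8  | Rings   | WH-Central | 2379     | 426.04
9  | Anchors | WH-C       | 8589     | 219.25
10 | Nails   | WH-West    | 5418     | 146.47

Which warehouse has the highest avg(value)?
SELECT warehouse, AVG(value) as val
FROM inventory
GROUP BY warehouse
ORDER BY val DESC
LIMIT 1

Result: WH-Central with avg(value) = 441.20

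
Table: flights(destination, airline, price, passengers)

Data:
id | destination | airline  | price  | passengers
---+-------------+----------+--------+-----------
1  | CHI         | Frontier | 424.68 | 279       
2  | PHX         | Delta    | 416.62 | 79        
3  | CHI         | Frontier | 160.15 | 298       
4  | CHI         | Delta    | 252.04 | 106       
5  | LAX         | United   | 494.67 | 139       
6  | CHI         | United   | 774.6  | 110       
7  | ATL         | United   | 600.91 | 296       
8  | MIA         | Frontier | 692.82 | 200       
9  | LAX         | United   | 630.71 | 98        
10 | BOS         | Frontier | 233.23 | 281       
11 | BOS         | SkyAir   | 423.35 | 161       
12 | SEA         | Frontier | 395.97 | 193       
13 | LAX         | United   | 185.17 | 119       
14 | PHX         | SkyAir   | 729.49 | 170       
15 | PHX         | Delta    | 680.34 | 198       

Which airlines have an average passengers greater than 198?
SELECT airline, AVG(passengers)
FROM flights
GROUP BY airline
HAVING AVG(passengers) > 198

Result:
  Frontier: avg=250.20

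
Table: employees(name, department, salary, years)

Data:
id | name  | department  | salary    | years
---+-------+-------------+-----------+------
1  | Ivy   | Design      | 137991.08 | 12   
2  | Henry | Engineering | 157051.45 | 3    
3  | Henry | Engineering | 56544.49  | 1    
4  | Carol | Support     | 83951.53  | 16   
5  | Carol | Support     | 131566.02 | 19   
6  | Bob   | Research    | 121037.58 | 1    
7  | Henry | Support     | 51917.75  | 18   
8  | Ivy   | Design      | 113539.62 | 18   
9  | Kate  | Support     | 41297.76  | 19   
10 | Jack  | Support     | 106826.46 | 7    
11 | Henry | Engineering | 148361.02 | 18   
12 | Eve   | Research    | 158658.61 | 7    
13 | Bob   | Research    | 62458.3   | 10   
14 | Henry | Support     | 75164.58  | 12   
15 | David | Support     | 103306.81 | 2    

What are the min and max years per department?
SELECT department, MIN(years), MAX(years)
FROM employees
GROUP BY department

Result:
  Design: min=12, max=18
  Engineering: min=1, max=18
  Research: min=1, max=10
  Support: min=2, max=19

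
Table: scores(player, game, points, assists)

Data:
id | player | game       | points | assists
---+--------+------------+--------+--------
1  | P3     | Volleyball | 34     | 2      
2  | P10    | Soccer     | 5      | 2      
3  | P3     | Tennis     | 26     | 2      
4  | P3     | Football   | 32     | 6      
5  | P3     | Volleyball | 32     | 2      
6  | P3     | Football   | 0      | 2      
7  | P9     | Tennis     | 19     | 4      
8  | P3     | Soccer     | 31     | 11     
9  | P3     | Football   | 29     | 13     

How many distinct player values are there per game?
SELECT game, COUNT(DISTINCT player)
FROM scores
GROUP BY game

Result:
  Football: 1 distinct
  Soccer: 2 distinct
  Tennis: 2 distinct
  Volleyball: 1 distinct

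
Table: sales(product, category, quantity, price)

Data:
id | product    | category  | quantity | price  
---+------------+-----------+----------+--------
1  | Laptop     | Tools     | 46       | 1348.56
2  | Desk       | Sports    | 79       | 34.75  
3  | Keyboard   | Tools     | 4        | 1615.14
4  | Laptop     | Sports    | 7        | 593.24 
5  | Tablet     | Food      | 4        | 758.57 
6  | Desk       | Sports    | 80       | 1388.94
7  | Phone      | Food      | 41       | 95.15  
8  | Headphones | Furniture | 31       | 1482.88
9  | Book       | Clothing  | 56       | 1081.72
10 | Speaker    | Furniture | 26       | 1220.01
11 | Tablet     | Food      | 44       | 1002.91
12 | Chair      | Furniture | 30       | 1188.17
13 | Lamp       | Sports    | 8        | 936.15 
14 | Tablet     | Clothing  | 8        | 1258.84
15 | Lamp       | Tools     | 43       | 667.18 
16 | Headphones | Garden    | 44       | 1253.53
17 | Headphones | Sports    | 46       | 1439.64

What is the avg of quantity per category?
SELECT category, AVG(quantity) as result
FROM sales
GROUP BY category

Result:
  Clothing: 32.00
  Food: 29.67
  Furniture: 29.00
  Garden: 44.00
  Sports: 44.00
  Tools: 31.00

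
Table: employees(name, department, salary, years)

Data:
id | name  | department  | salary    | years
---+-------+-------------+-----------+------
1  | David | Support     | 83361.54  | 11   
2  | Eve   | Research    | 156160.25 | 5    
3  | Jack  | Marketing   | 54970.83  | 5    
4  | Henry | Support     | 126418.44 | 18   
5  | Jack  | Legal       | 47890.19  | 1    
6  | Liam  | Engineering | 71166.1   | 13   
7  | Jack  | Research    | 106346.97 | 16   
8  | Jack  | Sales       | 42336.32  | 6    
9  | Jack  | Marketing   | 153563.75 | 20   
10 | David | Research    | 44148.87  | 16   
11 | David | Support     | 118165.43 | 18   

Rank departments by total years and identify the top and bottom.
SELECT department, SUM(years)
FROM employees
GROUP BY department
ORDER BY SUM(years)

All groups:
  Legal: 1
  Sales: 6
  Engineering: 13
  Marketing: 25
  Research: 37
  Support: 47

Highest: Support (47)
Lowest: Legal (1)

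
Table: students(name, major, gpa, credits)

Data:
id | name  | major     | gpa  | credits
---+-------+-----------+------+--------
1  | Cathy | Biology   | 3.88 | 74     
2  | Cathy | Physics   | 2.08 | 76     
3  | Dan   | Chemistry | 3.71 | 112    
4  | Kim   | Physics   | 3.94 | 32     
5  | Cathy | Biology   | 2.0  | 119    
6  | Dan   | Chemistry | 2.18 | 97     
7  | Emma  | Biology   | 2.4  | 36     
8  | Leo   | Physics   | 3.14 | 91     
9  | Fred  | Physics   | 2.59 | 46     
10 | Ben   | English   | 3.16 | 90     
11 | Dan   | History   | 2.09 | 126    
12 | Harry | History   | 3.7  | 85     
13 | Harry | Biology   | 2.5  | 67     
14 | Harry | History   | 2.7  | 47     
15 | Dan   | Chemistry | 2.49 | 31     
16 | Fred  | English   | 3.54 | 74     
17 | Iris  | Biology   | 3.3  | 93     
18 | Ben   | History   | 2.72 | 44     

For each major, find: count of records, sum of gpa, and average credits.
SELECT major,
       COUNT(*) as cnt,
       SUM(gpa) as total_gpa,
       AVG(credits) as avg_credits
FROM students
GROUP BY major

Result:
  Biology: 5 records, 14.08 total gpa, 77.80 avg credits
  Chemistry: 3 records, 8.38 total gpa, 80.00 avg credits
  English: 2 records, 6.70 total gpa, 82.00 avg credits
  History: 4 records, 11.21 total gpa, 75.50 avg credits
  Physics: 4 records, 11.75 total gpa, 61.25 avg credits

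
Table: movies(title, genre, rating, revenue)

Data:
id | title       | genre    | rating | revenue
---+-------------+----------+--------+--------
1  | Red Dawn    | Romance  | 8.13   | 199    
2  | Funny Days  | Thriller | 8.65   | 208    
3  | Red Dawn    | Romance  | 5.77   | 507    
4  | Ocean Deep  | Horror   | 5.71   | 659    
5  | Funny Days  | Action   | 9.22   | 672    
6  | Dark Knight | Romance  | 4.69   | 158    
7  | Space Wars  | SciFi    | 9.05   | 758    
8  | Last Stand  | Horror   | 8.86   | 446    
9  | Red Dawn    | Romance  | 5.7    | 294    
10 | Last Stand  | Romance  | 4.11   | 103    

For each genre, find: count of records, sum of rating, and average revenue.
SELECT genre,
       COUNT(*) as cnt,
       SUM(rating) as total_rating,
       AVG(revenue) as avg_revenue
FROM movies
GROUP BY genre

Result:
  Action: 1 records, 9.22 total rating, 672.00 avg revenue
  Horror: 2 records, 14.57 total rating, 552.50 avg revenue
  Romance: 5 records, 28.40 total rating, 252.20 avg revenue
  SciFi: 1 records, 9.05 total rating, 758.00 avg revenue
  Thriller: 1 records, 8.65 total rating, 208.00 avg revenue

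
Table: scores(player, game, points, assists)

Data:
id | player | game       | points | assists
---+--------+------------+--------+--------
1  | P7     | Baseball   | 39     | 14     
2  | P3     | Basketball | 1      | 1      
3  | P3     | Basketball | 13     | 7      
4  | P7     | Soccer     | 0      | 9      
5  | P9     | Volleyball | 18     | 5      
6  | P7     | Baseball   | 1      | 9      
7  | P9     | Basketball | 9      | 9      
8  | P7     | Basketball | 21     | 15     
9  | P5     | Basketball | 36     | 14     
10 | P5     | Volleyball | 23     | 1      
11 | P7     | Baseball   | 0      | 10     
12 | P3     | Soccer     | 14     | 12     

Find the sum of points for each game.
SELECT game, SUM(points) as result
FROM scores
GROUP BY game

Result:
  Baseball: 40
  Basketball: 80
  Soccer: 14
  Volleyball: 41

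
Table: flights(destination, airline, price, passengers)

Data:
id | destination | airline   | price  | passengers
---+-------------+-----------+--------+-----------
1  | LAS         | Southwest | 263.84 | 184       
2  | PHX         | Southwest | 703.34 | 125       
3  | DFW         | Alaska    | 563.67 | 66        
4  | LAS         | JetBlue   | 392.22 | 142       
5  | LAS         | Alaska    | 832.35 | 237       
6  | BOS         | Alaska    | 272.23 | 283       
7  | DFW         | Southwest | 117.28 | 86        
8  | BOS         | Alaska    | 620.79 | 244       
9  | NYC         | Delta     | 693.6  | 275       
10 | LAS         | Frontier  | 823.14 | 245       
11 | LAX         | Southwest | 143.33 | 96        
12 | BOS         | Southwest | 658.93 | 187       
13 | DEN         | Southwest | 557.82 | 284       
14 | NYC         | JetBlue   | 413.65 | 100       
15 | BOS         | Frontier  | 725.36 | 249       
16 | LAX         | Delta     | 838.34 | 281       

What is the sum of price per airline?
SELECT airline, SUM(price) as result
FROM flights
GROUP BY airline

Result:
  Alaska: 2289.04
  Delta: 1531.94
  Frontier: 1548.50
  JetBlue: 805.87
  Southwest: 2444.54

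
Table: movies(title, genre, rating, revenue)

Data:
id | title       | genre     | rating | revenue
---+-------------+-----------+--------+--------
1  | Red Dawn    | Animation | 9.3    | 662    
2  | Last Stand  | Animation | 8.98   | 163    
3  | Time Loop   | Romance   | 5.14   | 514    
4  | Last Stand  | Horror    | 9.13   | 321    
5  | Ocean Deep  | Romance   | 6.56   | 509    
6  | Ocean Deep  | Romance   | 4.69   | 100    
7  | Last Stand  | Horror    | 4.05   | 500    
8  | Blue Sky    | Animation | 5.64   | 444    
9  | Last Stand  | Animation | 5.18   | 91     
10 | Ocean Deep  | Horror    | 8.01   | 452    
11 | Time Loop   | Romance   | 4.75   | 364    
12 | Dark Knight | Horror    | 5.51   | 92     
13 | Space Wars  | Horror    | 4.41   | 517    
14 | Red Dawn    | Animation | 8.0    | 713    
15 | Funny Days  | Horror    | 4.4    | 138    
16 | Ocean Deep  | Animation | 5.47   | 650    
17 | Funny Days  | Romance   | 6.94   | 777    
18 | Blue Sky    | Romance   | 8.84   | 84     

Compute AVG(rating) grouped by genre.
SELECT genre, AVG(rating) as result
FROM movies
GROUP BY genre

Result:
  Animation: 7.10
  Horror: 5.92
  Romance: 6.15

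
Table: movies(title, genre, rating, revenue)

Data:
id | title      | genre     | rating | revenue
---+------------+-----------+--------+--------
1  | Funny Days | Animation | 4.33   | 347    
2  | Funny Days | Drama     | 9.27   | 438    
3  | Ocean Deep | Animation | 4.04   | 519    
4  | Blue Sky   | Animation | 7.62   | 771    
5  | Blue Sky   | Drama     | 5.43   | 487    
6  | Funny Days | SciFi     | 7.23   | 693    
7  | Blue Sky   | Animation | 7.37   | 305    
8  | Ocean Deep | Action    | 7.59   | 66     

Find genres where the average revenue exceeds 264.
SELECT genre, AVG(revenue)
FROM movies
GROUP BY genre
HAVING AVG(revenue) > 264

Result:
  Animation: avg=485.50
  Drama: avg=462.50
  SciFi: avg=693.00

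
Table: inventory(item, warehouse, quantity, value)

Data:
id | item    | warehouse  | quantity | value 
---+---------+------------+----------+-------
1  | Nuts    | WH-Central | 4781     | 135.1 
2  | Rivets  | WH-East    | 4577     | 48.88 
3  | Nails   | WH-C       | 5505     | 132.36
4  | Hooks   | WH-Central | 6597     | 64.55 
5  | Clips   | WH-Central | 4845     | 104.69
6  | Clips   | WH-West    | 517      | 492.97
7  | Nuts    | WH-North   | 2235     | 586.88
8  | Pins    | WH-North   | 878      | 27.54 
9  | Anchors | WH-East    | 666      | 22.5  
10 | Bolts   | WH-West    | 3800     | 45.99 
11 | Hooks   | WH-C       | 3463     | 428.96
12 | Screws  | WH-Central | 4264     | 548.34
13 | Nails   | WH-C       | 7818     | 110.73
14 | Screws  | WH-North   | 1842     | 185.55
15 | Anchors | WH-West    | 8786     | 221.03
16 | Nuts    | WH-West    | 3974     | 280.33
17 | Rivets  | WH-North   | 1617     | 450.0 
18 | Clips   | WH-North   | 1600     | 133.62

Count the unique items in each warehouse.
SELECT warehouse, COUNT(DISTINCT item)
FROM inventory
GROUP BY warehouse

Result:
  WH-C: 2 distinct
  WH-Central: 4 distinct
  WH-East: 2 distinct
  WH-North: 5 distinct
  WH-West: 4 distinct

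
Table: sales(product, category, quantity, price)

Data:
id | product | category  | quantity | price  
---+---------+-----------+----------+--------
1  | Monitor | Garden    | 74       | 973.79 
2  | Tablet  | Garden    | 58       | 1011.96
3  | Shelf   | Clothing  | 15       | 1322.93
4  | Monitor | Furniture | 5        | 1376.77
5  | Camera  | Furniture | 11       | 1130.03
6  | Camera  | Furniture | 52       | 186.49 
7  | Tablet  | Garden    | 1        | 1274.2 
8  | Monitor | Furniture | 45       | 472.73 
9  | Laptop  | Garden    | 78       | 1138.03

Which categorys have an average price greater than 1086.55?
SELECT category, AVG(price)
FROM sales
GROUP BY category
HAVING AVG(price) > 1086.55

Result:
  Clothing: avg=1322.93
  Garden: avg=1099.50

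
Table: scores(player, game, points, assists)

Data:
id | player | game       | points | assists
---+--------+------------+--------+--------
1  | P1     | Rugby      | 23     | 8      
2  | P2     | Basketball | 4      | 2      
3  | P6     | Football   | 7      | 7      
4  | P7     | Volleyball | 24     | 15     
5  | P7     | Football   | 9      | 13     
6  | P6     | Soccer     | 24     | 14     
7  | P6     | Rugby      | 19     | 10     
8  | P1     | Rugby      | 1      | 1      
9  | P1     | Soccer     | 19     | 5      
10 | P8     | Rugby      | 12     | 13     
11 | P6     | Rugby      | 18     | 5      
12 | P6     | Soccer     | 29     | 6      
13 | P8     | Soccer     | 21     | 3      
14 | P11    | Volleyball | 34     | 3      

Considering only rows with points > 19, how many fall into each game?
SELECT game, COUNT(*)
FROM scores
WHERE points > 19
GROUP BY game

Note: WHERE filters rows before grouping.

Result:
  Rugby: 1
  Soccer: 3
  Volleyball: 2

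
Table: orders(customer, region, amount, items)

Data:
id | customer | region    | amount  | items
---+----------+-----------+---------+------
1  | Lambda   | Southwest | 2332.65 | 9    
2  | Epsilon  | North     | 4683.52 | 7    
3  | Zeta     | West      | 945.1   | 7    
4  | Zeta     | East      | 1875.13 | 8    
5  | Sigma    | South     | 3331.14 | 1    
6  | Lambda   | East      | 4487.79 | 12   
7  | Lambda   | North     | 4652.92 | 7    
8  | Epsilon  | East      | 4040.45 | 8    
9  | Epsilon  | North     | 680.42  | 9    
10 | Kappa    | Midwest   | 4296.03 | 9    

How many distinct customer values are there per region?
SELECT region, COUNT(DISTINCT customer)
FROM orders
GROUP BY region

Result:
  East: 3 distinct
  Midwest: 1 distinct
  North: 2 distinct
  South: 1 distinct
  Southwest: 1 distinct
  West: 1 distinct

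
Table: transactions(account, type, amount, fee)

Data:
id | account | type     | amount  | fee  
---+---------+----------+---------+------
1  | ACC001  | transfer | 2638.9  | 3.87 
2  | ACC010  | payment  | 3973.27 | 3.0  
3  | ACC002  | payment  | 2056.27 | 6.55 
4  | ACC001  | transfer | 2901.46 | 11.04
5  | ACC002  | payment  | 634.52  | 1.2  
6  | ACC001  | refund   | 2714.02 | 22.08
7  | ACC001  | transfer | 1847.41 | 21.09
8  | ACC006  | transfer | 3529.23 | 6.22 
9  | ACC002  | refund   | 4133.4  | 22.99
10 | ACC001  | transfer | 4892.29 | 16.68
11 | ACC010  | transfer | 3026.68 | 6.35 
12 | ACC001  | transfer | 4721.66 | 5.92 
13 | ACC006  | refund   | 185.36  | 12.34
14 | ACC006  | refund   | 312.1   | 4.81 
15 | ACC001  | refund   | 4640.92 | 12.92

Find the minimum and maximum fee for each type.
SELECT type, MIN(fee), MAX(fee)
FROM transactions
GROUP BY type

Result:
  payment: min=1.20, max=6.55
  refund: min=4.81, max=22.99
  transfer: min=3.87, max=21.09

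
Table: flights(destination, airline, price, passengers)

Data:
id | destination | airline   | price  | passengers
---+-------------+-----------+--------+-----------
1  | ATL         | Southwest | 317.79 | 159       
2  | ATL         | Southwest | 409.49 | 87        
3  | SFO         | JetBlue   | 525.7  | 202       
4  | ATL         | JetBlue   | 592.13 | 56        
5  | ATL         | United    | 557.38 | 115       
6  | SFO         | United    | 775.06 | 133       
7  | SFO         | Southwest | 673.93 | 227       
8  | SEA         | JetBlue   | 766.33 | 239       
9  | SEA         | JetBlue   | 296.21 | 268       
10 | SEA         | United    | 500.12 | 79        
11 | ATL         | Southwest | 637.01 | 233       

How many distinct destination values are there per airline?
SELECT airline, COUNT(DISTINCT destination)
FROM flights
GROUP BY airline

Result:
  JetBlue: 3 distinct
  Southwest: 2 distinct
  United: 3 distinct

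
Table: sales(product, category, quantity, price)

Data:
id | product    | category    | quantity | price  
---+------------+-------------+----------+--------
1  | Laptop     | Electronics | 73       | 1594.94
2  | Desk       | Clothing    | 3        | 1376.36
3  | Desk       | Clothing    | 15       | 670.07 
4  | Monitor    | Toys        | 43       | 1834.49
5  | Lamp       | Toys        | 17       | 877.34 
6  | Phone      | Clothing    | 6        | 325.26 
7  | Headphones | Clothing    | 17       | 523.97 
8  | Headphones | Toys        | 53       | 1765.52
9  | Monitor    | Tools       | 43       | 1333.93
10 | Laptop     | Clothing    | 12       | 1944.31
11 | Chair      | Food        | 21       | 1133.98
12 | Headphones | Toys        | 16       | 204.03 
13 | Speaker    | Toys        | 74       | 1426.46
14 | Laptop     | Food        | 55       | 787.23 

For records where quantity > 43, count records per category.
SELECT category, COUNT(*)
FROM sales
WHERE quantity > 43
GROUP BY category

Note: WHERE filters rows before grouping.

Result:
  Electronics: 1
  Food: 1
  Toys: 2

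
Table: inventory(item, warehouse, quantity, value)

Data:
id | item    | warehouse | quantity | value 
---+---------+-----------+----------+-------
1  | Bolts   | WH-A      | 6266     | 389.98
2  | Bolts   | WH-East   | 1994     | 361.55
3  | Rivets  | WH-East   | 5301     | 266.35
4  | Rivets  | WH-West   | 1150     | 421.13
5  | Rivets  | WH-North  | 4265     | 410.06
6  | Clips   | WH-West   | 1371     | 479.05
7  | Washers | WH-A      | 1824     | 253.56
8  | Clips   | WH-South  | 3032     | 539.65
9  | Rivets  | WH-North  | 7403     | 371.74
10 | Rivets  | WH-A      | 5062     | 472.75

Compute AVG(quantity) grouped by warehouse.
SELECT warehouse, AVG(quantity) as result
FROM inventory
GROUP BY warehouse

Result:
  WH-A: 4384.00
  WH-East: 3647.50
  WH-North: 5834.00
  WH-South: 3032.00
  WH-West: 1260.50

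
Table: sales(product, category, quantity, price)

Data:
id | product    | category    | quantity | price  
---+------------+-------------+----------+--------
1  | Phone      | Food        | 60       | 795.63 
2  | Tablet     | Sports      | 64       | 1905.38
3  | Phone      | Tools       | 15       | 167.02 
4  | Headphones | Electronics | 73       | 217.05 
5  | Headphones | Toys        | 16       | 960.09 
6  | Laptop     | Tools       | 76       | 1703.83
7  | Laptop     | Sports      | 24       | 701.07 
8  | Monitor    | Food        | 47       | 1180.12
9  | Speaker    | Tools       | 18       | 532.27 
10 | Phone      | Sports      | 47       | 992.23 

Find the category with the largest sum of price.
SELECT category, SUM(price) as val
FROM sales
GROUP BY category
ORDER BY val DESC
LIMIT 1

Result: Sports with sum(price) = 3598.68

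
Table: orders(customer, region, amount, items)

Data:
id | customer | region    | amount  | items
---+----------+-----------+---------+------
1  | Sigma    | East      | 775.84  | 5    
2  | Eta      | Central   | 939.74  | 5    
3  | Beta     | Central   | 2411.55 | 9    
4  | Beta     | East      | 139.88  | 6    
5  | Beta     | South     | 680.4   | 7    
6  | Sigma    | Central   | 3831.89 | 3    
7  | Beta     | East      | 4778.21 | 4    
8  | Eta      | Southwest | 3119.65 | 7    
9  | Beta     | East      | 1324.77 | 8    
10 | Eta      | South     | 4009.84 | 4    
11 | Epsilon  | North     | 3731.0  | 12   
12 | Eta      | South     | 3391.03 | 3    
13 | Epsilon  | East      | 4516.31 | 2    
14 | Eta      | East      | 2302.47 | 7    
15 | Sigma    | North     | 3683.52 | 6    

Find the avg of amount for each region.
SELECT region, AVG(amount) as result
FROM orders
GROUP BY region

Result:
  Central: 2394.39
  East: 2306.25
  North: 3707.26
  South: 2693.76
  Southwest: 3119.65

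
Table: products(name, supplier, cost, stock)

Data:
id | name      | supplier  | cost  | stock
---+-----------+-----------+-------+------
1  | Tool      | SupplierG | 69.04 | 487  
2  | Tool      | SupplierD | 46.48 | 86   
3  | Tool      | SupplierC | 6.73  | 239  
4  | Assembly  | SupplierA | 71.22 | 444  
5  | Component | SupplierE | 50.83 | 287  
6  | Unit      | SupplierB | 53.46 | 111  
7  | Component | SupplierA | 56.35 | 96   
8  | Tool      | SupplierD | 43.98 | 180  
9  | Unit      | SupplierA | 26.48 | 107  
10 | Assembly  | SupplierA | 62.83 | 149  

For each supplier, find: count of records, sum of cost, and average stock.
SELECT supplier,
       COUNT(*) as cnt,
       SUM(cost) as total_cost,
       AVG(stock) as avg_stock
FROM products
GROUP BY supplier

Result:
  SupplierA: 4 records, 216.88 total cost, 199.00 avg stock
  SupplierB: 1 records, 53.46 total cost, 111.00 avg stock
  SupplierC: 1 records, 6.73 total cost, 239.00 avg stock
  SupplierD: 2 records, 90.46 total cost, 133.00 avg stock
  SupplierE: 1 records, 50.83 total cost, 287.00 avg stock
  SupplierG: 1 records, 69.04 total cost, 487.00 avg stock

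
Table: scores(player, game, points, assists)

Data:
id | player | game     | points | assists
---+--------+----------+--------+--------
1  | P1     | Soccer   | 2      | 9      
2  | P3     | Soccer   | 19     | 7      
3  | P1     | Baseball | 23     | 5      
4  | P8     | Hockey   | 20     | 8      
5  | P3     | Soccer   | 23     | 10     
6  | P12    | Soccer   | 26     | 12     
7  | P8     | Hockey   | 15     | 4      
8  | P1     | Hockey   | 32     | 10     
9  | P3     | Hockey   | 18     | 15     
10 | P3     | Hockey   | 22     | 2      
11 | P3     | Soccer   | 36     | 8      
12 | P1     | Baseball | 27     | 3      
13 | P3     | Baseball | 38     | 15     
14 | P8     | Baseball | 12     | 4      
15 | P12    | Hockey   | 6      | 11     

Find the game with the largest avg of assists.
SELECT game, AVG(assists) as val
FROM scores
GROUP BY game
ORDER BY val DESC
LIMIT 1

Result: Soccer with avg(assists) = 9.20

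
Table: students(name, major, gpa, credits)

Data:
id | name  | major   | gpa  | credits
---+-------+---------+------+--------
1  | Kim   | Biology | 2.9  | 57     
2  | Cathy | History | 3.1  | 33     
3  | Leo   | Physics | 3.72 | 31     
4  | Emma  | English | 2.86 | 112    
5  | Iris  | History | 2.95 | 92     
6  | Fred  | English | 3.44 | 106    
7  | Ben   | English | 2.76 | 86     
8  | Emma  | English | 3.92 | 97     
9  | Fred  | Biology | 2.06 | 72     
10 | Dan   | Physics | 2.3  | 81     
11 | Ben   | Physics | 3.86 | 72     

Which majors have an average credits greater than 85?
SELECT major, AVG(credits)
FROM students
GROUP BY major
HAVING AVG(credits) > 85

Result:
  English: avg=100.25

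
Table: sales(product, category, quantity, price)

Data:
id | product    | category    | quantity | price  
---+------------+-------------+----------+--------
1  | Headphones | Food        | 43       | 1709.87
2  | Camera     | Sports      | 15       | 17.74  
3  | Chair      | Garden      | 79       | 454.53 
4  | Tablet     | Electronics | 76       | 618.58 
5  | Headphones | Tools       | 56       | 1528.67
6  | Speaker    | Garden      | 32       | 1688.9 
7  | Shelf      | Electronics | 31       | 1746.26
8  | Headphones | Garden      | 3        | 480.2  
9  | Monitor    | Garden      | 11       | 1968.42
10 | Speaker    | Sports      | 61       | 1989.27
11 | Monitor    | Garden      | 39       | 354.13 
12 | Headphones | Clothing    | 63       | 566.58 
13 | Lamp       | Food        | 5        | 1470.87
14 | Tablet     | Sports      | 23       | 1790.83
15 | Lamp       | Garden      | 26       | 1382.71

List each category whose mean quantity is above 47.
SELECT category, AVG(quantity)
FROM sales
GROUP BY category
HAVING AVG(quantity) > 47

Result:
  Clothing: avg=63.00
  Electronics: avg=53.50
  Tools: avg=56.00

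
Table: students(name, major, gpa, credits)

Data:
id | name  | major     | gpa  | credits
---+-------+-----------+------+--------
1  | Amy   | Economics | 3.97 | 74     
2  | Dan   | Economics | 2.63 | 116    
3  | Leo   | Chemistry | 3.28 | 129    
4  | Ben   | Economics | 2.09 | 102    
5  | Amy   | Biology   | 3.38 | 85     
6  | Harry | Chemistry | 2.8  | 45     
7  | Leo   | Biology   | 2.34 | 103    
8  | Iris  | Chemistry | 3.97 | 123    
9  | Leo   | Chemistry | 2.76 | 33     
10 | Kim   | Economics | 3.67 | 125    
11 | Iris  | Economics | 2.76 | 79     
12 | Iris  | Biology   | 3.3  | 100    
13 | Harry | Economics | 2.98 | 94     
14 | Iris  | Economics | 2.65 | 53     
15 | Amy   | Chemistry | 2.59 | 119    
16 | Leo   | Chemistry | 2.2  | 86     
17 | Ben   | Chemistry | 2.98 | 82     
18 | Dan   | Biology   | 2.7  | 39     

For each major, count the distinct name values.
SELECT major, COUNT(DISTINCT name)
FROM students
GROUP BY major

Result:
  Biology: 4 distinct
  Chemistry: 5 distinct
  Economics: 6 distinct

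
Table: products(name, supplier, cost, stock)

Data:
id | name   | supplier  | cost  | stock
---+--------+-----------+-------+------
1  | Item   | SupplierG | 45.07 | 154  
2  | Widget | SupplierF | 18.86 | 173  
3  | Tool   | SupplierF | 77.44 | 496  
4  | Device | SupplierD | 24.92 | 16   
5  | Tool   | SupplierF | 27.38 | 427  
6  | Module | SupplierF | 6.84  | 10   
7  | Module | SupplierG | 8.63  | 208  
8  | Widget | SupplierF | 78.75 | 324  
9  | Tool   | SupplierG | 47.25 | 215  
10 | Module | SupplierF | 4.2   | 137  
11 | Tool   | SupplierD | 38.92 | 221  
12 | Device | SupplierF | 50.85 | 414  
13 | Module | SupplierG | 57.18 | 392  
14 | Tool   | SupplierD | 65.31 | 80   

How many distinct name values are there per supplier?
SELECT supplier, COUNT(DISTINCT name)
FROM products
GROUP BY supplier

Result:
  SupplierD: 2 distinct
  SupplierF: 4 distinct
  SupplierG: 3 distinct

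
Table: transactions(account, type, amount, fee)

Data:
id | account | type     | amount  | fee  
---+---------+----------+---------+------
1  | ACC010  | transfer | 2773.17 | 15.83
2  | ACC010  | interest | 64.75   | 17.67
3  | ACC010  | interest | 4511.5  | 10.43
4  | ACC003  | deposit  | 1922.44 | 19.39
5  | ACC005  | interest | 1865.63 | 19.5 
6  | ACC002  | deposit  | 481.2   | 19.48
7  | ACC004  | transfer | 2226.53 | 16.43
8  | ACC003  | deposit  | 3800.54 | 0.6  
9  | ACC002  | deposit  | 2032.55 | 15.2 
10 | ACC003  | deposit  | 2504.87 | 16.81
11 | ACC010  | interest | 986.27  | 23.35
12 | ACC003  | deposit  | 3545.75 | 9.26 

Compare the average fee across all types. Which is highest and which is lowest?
SELECT type, AVG(fee)
FROM transactions
GROUP BY type
ORDER BY AVG(fee)

All groups:
  deposit: 13.46
  transfer: 16.13
  interest: 17.74

Highest: interest (17.74)
Lowest: deposit (13.46)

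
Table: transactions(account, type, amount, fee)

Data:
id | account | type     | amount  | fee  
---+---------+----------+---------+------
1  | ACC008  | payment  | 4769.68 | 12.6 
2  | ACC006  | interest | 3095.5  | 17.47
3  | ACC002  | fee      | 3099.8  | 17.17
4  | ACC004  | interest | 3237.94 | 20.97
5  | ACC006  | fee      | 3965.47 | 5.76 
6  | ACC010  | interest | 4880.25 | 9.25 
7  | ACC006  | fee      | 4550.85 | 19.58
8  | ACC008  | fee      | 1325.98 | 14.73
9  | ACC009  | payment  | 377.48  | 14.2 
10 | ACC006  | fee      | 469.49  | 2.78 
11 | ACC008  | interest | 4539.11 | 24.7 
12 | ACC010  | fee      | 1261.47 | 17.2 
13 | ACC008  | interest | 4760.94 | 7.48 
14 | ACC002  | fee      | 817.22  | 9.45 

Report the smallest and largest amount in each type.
SELECT type, MIN(amount), MAX(amount)
FROM transactions
GROUP BY type

Result:
  fee: min=469.49, max=4550.85
  interest: min=3095.50, max=4880.25
  payment: min=377.48, max=4769.68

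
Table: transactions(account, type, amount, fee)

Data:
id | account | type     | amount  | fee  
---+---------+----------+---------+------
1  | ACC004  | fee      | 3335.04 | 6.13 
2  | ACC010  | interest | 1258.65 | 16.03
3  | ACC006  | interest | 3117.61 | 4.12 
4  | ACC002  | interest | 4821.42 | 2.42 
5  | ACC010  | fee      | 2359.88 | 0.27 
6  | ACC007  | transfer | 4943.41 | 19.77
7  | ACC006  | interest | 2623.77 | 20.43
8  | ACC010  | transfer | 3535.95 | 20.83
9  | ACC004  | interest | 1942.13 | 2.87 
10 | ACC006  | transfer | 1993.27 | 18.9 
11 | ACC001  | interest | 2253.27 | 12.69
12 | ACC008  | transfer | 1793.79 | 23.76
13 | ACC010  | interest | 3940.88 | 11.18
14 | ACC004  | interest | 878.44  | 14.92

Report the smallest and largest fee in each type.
SELECT type, MIN(fee), MAX(fee)
FROM transactions
GROUP BY type

Result:
  fee: min=0.27, max=6.13
  interest: min=2.42, max=20.43
  transfer: min=18.90, max=23.76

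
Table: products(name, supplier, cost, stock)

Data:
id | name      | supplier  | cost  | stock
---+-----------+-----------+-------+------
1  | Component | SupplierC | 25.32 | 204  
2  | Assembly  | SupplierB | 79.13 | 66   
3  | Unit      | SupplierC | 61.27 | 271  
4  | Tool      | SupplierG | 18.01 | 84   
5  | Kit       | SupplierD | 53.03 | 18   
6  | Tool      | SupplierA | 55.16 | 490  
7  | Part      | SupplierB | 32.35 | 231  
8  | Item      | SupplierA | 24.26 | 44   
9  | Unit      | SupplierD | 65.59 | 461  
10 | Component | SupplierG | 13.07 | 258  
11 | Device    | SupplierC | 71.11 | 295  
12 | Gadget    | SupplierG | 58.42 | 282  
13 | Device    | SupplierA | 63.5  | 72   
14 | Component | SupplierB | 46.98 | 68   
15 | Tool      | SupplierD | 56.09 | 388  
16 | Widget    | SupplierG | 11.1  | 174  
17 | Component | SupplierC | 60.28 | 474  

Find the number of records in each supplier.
SELECT supplier, COUNT(*) as count
FROM products
GROUP BY supplier

Result:
  SupplierA: 3
  SupplierB: 3
  SupplierC: 4
  SupplierD: 3
  SupplierG: 4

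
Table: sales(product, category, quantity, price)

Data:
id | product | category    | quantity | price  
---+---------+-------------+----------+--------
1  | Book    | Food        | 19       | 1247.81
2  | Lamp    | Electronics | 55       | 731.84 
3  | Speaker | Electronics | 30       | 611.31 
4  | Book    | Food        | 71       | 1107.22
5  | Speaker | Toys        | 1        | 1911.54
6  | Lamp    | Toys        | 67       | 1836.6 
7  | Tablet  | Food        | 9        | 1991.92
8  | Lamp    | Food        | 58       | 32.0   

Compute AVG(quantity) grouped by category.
SELECT category, AVG(quantity) as result
FROM sales
GROUP BY category

Result:
  Electronics: 42.50
  Food: 39.25
  Toys: 34.00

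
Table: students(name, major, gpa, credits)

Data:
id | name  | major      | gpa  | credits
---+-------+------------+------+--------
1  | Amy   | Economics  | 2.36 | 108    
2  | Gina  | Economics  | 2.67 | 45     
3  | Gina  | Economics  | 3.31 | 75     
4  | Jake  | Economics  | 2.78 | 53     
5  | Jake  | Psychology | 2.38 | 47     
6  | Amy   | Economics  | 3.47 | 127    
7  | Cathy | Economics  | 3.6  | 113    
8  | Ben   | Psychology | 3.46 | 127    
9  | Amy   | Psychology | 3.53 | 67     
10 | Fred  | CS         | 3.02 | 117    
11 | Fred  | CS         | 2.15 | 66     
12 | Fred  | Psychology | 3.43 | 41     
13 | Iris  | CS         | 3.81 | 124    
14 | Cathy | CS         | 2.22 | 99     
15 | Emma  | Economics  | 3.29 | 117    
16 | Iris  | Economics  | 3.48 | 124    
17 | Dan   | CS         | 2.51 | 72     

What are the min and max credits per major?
SELECT major, MIN(credits), MAX(credits)
FROM students
GROUP BY major

Result:
  CS: min=66, max=124
  Economics: min=45, max=127
  Psychology: min=41, max=127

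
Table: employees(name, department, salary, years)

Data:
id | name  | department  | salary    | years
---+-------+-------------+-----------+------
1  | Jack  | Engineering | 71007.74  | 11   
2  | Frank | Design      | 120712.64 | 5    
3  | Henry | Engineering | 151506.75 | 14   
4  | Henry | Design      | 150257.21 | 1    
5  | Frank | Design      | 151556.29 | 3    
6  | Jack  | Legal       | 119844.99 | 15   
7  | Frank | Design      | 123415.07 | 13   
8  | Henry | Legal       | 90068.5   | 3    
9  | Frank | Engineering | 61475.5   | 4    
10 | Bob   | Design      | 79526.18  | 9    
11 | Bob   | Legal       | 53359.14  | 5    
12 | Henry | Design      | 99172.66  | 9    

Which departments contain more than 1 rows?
SELECT department, COUNT(*) as cnt
FROM employees
GROUP BY department
HAVING COUNT(*) > 1

Result:
  Design: 6
  Engineering: 3
  Legal: 3

Note: HAVING filters groups after aggregation, WHERE filters rows before.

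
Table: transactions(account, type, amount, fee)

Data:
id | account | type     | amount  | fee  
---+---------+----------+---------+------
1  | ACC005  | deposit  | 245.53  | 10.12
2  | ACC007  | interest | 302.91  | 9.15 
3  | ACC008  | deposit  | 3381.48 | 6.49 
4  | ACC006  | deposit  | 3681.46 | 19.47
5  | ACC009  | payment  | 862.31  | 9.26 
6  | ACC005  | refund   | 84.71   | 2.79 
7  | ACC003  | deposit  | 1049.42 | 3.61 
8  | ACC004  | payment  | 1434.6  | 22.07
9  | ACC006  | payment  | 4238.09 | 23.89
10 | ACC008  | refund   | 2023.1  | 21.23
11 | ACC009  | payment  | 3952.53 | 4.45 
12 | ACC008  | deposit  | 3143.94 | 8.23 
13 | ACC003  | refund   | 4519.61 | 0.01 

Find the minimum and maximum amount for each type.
SELECT type, MIN(amount), MAX(amount)
FROM transactions
GROUP BY type

Result:
  deposit: min=245.53, max=3681.46
  interest: min=302.91, max=302.91
  payment: min=862.31, max=4238.09
  refund: min=84.71, max=4519.61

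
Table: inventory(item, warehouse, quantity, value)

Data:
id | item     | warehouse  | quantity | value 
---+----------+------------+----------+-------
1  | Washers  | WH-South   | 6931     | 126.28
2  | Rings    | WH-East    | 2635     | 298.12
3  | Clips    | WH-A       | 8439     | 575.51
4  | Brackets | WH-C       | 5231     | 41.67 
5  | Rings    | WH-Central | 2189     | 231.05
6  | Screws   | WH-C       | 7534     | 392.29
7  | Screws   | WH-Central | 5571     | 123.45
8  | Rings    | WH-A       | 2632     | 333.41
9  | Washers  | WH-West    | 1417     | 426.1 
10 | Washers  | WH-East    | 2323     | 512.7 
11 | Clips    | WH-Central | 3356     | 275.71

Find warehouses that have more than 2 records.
SELECT warehouse, COUNT(*) as cnt
FROM inventory
GROUP BY warehouse
HAVING COUNT(*) > 2

Result:
  WH-Central: 3

Note: HAVING filters groups after aggregation, WHERE filters rows before.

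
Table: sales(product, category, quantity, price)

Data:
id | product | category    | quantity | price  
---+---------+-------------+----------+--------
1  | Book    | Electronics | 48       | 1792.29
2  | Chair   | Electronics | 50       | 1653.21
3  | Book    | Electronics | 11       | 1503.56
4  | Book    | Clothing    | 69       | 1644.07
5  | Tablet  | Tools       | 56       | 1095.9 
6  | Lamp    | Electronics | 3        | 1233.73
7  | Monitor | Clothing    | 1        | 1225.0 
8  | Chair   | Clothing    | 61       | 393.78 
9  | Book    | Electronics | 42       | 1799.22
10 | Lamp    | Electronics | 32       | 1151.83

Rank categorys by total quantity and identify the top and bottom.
SELECT category, SUM(quantity)
FROM sales
GROUP BY category
ORDER BY SUM(quantity)

All groups:
  Tools: 56
  Clothing: 131
  Electronics: 186

Highest: Electronics (186)
Lowest: Tools (56)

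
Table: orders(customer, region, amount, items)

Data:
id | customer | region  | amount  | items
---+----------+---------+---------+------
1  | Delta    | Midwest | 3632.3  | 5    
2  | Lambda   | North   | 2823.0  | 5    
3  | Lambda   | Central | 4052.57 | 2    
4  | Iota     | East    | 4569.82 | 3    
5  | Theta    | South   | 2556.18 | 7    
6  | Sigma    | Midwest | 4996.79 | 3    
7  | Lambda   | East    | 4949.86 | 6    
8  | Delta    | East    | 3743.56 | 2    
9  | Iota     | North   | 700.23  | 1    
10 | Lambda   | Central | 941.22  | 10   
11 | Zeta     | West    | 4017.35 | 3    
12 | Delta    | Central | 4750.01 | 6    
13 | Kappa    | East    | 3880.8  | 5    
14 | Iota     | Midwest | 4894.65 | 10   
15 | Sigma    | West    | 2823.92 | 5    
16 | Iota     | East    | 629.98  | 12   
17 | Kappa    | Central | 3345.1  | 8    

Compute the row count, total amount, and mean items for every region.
SELECT region,
       COUNT(*) as cnt,
       SUM(amount) as total_amount,
       AVG(items) as avg_items
FROM orders
GROUP BY region

Result:
  Central: 4 records, 13088.90 total amount, 6.50 avg items
  East: 5 records, 17774.02 total amount, 5.60 avg items
  Midwest: 3 records, 13523.74 total amount, 6.00 avg items
  North: 2 records, 3523.23 total amount, 3.00 avg items
  South: 1 records, 2556.18 total amount, 7.00 avg items
  West: 2 records, 6841.27 total amount, 4.00 avg items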